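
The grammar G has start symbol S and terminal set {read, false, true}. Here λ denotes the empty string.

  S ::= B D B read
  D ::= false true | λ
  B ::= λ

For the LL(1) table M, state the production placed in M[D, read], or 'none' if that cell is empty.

FIRST(D) = {λ, false}
FIRST(B) = {λ}
FIRST(S) = {false, read}  (via B D B read)
FOLLOW(S) includes $ since S is the start symbol.
FOLLOW(D): in S::=B D B read, D is followed by B read with FIRST {read}. Thus FOLLOW(D) = {read}.
For D ::= false true: FIRST(false true) = {false}, so it goes in M[D, t] for t ∈ {false}.
For D ::= λ: FIRST(λ) = {λ}, so it goes in M[D, t] for t ∈ {}; since λ ∈ FIRST, also for every t ∈ FOLLOW(D) = {read}.

D ::= λ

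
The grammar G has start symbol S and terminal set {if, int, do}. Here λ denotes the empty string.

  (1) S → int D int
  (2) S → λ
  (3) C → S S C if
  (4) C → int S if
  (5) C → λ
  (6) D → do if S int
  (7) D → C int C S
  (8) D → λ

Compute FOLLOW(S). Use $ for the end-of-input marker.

{$, if, int}

FIRST(S): from S→int D int we get {int}; from S→λ we get {λ}. So FIRST(S) = {λ, int}.
FIRST(C): from C→S S C if we get {if, int}; from C→int S if we get {int}; from C→λ we get {λ}. So FIRST(C) = {λ, if, int}.
FIRST(D): from D→do if S int we get {do}; from D→C int C S we get {if, int}; from D→λ we get {λ}. So FIRST(D) = {λ, do, if, int}.
FOLLOW(S) includes $ since S is the start symbol.
FOLLOW(D): in S→int D int, D is followed by int with FIRST {int}. Thus FOLLOW(D) = {int}.
FOLLOW(S): in C→S S C if (occurrence 1), S is followed by S C if with FIRST {if, int}; in C→S S C if (occurrence 2), S is followed by C if with FIRST {if, int}; in C→int S if, S is followed by if with FIRST {if}; in D→do if S int, S is followed by int with FIRST {int}; in D→C int C S, the suffix after S is empty, so FOLLOW(S) ⊇ FOLLOW(D) = {int}. Thus FOLLOW(S) = {$, if, int}.
FOLLOW(C): in C→S S C if, C is followed by if with FIRST {if}; in D→C int C S (occurrence 1), C is followed by int C S with FIRST {int}; in D→C int C S (occurrence 2), C is followed by S with FIRST {λ, int}; in D→C int C S (occurrence 2), the suffix after C is nullable, so FOLLOW(C) ⊇ FOLLOW(D) = {int}. Thus FOLLOW(C) = {if, int}.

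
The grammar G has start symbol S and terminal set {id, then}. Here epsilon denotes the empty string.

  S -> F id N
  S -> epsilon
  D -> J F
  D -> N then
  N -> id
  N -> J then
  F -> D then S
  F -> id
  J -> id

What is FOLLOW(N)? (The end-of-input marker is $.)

FIRST(J) = {id}
FIRST(N) = {id}  (via J then)
FIRST(D) = {id}  (via J F, N then)
FIRST(F) = {id}  (via D then S)
FIRST(S) = {epsilon, id}  (via F id N)
FOLLOW(S) includes $ since S is the start symbol.
FOLLOW(D): in F->D then S, D is followed by then S with FIRST {then}. Thus FOLLOW(D) = {then}.
FOLLOW(F): in S->F id N, F is followed by id N with FIRST {id}; in D->J F, the suffix after F is empty, so FOLLOW(F) ⊇ FOLLOW(D) = {then}. Thus FOLLOW(F) = {id, then}.
FOLLOW(S): in F->D then S, the suffix after S is empty, so FOLLOW(S) ⊇ FOLLOW(F) = {id, then}. Thus FOLLOW(S) = {$, id, then}.
FOLLOW(N): in S->F id N, the suffix after N is empty, so FOLLOW(N) ⊇ FOLLOW(S) = {$, id, then}; in D->N then, N is followed by then with FIRST {then}. Thus FOLLOW(N) = {$, id, then}.
FOLLOW(J): in D->J F, J is followed by F with FIRST {id}; in N->J then, J is followed by then with FIRST {then}. Thus FOLLOW(J) = {id, then}.

{$, id, then}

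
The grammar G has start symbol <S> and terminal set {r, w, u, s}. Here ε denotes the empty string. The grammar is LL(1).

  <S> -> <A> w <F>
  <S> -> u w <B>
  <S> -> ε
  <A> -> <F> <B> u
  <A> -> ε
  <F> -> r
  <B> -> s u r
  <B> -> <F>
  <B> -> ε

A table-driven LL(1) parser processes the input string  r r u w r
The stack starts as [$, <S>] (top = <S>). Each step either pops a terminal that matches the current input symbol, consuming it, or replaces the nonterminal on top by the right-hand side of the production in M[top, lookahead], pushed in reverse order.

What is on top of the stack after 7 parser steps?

u

step 1: stack=$ <S>  input=r r u w r $  — expand <S> -> <A> w <F>
step 2: stack=$ <F> w <A>  input=r r u w r $  — expand <A> -> <F> <B> u
step 3: stack=$ <F> w u <B> <F>  input=r r u w r $  — expand <F> -> r
step 4: stack=$ <F> w u <B> r  input=r r u w r $  — match r
step 5: stack=$ <F> w u <B>  input=r u w r $  — expand <B> -> <F>
step 6: stack=$ <F> w u <F>  input=r u w r $  — expand <F> -> r
step 7: stack=$ <F> w u r  input=r u w r $  — match r
Stack after step 7: $ <F> w u (top = u).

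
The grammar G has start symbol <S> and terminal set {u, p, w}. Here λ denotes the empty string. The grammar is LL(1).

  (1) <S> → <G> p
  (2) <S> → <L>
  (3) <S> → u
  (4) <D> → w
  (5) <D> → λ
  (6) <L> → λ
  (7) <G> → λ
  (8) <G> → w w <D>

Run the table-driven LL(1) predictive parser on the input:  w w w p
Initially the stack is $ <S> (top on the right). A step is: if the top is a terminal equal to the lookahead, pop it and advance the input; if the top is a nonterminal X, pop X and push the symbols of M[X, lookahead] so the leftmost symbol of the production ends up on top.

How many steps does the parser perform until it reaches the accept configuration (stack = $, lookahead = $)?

     Stack        Input      Action
  1  $ <S>        w w w p $  expand <S> → <G> p
  2  $ p <G>      w w w p $  expand <G> → w w <D>
  3  $ p <D> w w  w w w p $  match w
  4  $ p <D> w    w w p $    match w
  5  $ p <D>      w p $      expand <D> → w
  6  $ p w        w p $      match w
  7  $ p          p $        match p
Accept reached after 7 steps.

7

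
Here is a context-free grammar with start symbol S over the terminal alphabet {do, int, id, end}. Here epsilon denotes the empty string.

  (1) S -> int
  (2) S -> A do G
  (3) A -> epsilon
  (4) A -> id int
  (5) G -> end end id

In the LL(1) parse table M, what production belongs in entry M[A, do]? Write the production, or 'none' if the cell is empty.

A -> epsilon

FIRST(A) = {epsilon, id}
FIRST(G) = {end}
FIRST(S) = {do, id, int}  (via A do G)
FOLLOW(S) includes $ since S is the start symbol.
FOLLOW(A): in S->A do G, A is followed by do G with FIRST {do}. Thus FOLLOW(A) = {do}.
For A -> epsilon: FIRST(epsilon) = {epsilon}, so it goes in M[A, t] for t ∈ {}; since epsilon ∈ FIRST, also for every t ∈ FOLLOW(A) = {do}.
For A -> id int: FIRST(id int) = {id}, so it goes in M[A, t] for t ∈ {id}.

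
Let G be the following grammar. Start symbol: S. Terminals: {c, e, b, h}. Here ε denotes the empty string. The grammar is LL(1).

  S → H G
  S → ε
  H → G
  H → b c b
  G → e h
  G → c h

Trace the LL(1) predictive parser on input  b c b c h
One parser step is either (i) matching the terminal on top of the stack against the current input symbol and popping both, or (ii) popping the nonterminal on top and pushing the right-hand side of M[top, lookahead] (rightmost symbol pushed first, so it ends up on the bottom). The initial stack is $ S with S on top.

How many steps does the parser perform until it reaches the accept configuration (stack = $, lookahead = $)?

     Stack      Input        Action
  1  $ S        b c b c h $  expand S → H G
  2  $ G H      b c b c h $  expand H → b c b
  3  $ G b c b  b c b c h $  match b
  4  $ G b c    c b c h $    match c
  5  $ G b      b c h $      match b
  6  $ G        c h $        expand G → c h
  7  $ h c      c h $        match c
  8  $ h        h $          match h
Accept reached after 8 steps.

8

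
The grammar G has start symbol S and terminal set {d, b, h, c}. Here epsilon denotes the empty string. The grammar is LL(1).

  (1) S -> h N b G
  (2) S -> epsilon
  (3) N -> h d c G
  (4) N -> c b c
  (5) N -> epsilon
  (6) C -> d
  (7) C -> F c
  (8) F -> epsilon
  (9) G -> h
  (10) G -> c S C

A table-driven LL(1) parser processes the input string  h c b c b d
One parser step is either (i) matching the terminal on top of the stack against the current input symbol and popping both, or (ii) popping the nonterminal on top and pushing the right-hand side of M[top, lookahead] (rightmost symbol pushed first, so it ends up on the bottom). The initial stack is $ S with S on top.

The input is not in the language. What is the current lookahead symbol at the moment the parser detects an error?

step 1: stack=$ S  input=h c b c b d $  — expand S -> h N b G
step 2: stack=$ G b N h  input=h c b c b d $  — match h
step 3: stack=$ G b N  input=c b c b d $  — expand N -> c b c
step 4: stack=$ G b c b c  input=c b c b d $  — match c
step 5: stack=$ G b c b  input=b c b d $  — match b
step 6: stack=$ G b c  input=c b d $  — match c
step 7: stack=$ G b  input=b d $  — match b
step 8: stack=$ G  input=d $  — error: M[G, d] is empty

d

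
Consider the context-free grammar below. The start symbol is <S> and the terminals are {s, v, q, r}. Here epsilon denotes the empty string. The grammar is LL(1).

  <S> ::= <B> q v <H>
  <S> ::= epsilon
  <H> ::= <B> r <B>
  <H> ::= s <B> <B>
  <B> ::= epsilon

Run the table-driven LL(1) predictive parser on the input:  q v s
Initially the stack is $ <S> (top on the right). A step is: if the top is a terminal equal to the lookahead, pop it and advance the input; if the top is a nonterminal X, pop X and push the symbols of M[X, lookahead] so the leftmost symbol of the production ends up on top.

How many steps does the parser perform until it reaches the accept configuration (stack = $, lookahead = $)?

step 1: stack=$ <S>  input=q v s $  — expand <S> ::= <B> q v <H>
step 2: stack=$ <H> v q <B>  input=q v s $  — expand <B> ::= epsilon
step 3: stack=$ <H> v q  input=q v s $  — match q
step 4: stack=$ <H> v  input=v s $  — match v
step 5: stack=$ <H>  input=s $  — expand <H> ::= s <B> <B>
step 6: stack=$ <B> <B> s  input=s $  — match s
step 7: stack=$ <B> <B>  input=$  — expand <B> ::= epsilon
step 8: stack=$ <B>  input=$  — expand <B> ::= epsilon
Accept reached after 8 steps.

8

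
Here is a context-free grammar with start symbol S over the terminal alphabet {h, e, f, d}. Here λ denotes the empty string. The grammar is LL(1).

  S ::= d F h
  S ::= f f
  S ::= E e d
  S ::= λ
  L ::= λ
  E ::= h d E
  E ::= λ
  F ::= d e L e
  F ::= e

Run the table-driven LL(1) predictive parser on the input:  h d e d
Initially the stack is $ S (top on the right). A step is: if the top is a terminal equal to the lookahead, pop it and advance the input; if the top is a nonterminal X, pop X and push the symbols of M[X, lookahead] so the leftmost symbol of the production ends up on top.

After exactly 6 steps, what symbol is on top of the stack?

     Stack        Input      Action
  1  $ S          h d e d $  expand S ::= E e d
  2  $ d e E      h d e d $  expand E ::= h d E
  3  $ d e E d h  h d e d $  match h
  4  $ d e E d    d e d $    match d
  5  $ d e E      e d $      expand E ::= λ
  6  $ d e        e d $      match e
Stack after step 6: $ d (top = d).

d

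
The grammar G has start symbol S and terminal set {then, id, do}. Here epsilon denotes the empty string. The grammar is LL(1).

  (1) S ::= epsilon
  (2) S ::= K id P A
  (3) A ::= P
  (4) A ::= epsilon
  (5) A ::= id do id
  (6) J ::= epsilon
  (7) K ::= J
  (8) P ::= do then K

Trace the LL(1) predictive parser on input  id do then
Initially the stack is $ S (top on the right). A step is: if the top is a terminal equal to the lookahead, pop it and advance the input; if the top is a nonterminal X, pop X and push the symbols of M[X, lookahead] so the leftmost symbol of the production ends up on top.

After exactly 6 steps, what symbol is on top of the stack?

step 1: stack=$ S  input=id do then $  — expand S ::= K id P A
step 2: stack=$ A P id K  input=id do then $  — expand K ::= J
step 3: stack=$ A P id J  input=id do then $  — expand J ::= epsilon
step 4: stack=$ A P id  input=id do then $  — match id
step 5: stack=$ A P  input=do then $  — expand P ::= do then K
step 6: stack=$ A K then do  input=do then $  — match do
Stack after step 6: $ A K then (top = then).

then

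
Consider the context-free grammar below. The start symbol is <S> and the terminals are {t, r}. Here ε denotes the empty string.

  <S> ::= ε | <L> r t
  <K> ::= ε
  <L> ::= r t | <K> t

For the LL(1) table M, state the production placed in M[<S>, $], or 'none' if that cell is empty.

<S> ::= ε

FIRST(<K>): from <K>::=ε we get {ε}. So FIRST(<K>) = {ε}.
FIRST(<L>): from <L>::=r t we get {r}; from <L>::=<K> t we get {t}. So FIRST(<L>) = {r, t}.
FIRST(<S>): from <S>::=ε we get {ε}; from <S>::=<L> r t we get {r, t}. So FIRST(<S>) = {ε, r, t}.
FOLLOW(<S>) includes $ since <S> is the start symbol.
FOLLOW(<S>): <S> appears on no right-hand side. Thus FOLLOW(<S>) = {$}.
For <S> ::= ε: FIRST(ε) = {ε}, so it goes in M[<S>, t] for t ∈ {}; since ε ∈ FIRST, also for every t ∈ FOLLOW(<S>) = {$}.
For <S> ::= <L> r t: FIRST(<L> r t) = {r, t}, so it goes in M[<S>, t] for t ∈ {r, t}.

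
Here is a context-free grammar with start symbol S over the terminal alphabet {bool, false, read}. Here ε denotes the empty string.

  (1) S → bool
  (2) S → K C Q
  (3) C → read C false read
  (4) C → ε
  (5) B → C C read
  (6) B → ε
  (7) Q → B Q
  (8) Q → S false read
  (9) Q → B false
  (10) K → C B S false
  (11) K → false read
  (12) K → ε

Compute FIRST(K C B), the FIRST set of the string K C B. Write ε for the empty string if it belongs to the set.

FIRST(C) = {ε, read}
FIRST(B) = {ε, read}  (via C C read)
FIRST(S) = {bool, false, read}  (via K C Q)
FIRST(Q) = {bool, false, read}  (via B Q, S false read, B false)
FIRST(K) = {ε, bool, false, read}  (via C B S false)
FIRST(K C B): take FIRST of each symbol in turn, carrying on past any symbol whose FIRST contains ε; result {ε, bool, false, read}.

{ε, bool, false, read}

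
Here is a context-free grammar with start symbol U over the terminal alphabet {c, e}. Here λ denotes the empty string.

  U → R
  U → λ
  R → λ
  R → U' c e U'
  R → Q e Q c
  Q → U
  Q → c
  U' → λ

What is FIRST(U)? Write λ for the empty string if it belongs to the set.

{λ, c, e}

FIRST(U'): from U'→λ we get {λ}. So FIRST(U') = {λ}.
FIRST(U): from U→R we get {λ, c, e}; from U→λ we get {λ}. So FIRST(U) = {λ, c, e}.
FIRST(Q): from Q→U we get {λ, c, e}; from Q→c we get {c}. So FIRST(Q) = {λ, c, e}.
FIRST(R): from R→λ we get {λ}; from R→U' c e U' we get {c}; from R→Q e Q c we get {c, e}. So FIRST(R) = {λ, c, e}.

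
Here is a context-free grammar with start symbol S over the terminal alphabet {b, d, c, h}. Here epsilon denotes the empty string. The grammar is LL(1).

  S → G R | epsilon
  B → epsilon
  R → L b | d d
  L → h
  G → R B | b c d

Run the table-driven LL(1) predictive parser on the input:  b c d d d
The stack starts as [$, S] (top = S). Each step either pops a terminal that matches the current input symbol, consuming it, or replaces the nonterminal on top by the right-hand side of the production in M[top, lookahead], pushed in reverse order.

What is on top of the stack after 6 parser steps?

     Stack      Input        Action
  1  $ S        b c d d d $  expand S → G R
  2  $ R G      b c d d d $  expand G → b c d
  3  $ R d c b  b c d d d $  match b
  4  $ R d c    c d d d $    match c
  5  $ R d      d d d $      match d
  6  $ R        d d $        expand R → d d
Stack after step 6: $ d d (top = d).

d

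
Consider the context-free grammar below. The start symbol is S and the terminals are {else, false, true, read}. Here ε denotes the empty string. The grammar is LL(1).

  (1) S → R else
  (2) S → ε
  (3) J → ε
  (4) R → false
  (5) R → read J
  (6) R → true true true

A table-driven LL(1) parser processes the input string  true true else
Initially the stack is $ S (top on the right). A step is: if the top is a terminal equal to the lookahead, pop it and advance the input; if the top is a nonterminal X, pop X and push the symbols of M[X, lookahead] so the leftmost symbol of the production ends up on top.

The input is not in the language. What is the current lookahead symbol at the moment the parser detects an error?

     Stack                  Input             Action
  1  $ S                    true true else $  expand S → R else
  2  $ else R               true true else $  expand R → true true true
  3  $ else true true true  true true else $  match true
  4  $ else true true       true else $       match true
  5  $ else true            else $            error: top is terminal true but lookahead is else

else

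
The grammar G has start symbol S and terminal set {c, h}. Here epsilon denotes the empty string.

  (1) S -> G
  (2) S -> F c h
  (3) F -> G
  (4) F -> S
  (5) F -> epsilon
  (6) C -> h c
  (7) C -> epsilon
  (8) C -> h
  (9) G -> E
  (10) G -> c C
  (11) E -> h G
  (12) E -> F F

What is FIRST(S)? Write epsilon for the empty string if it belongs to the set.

FIRST(C): from C->h c we get {h}; from C->epsilon we get {epsilon}; from C->h we get {h}. So FIRST(C) = {epsilon, h}.
FIRST(S): from S->G we get {epsilon, c, h}; from S->F c h we get {c, h}. So FIRST(S) = {epsilon, c, h}.
FIRST(F): from F->G we get {epsilon, c, h}; from F->S we get {epsilon, c, h}; from F->epsilon we get {epsilon}. So FIRST(F) = {epsilon, c, h}.
FIRST(E): from E->h G we get {h}; from E->F F we get {epsilon, c, h}. So FIRST(E) = {epsilon, c, h}.
FIRST(G): from G->E we get {epsilon, c, h}; from G->c C we get {c}. So FIRST(G) = {epsilon, c, h}.

{epsilon, c, h}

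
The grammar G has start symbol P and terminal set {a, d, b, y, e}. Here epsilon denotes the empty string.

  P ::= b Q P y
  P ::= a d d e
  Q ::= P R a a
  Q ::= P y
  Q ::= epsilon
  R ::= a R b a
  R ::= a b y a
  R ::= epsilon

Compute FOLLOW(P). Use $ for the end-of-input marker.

{$, a, y}

FIRST(P) = {a, b}
FIRST(R) = {epsilon, a}
FIRST(Q) = {epsilon, a, b}  (via P R a a, P y)
FOLLOW(P) includes $ since P is the start symbol.
FOLLOW(P): in P::=b Q P y, P is followed by y with FIRST {y}; in Q::=P R a a, P is followed by R a a with FIRST {a}; in Q::=P y, P is followed by y with FIRST {y}. Thus FOLLOW(P) = {$, a, y}.
FOLLOW(Q): in P::=b Q P y, Q is followed by P y with FIRST {a, b}. Thus FOLLOW(Q) = {a, b}.
FOLLOW(R): in Q::=P R a a, R is followed by a a with FIRST {a}; in R::=a R b a, R is followed by b a with FIRST {b}. Thus FOLLOW(R) = {a, b}.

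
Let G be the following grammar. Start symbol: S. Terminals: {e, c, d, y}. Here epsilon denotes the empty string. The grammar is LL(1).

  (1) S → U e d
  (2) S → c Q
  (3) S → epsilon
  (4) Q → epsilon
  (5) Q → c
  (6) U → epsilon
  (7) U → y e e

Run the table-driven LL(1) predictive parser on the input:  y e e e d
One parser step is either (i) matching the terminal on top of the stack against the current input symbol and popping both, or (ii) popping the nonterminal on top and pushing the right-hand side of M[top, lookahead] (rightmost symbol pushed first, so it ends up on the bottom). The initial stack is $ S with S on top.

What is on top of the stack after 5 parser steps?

e

step 1: stack=$ S  input=y e e e d $  — expand S → U e d
step 2: stack=$ d e U  input=y e e e d $  — expand U → y e e
step 3: stack=$ d e e e y  input=y e e e d $  — match y
step 4: stack=$ d e e e  input=e e e d $  — match e
step 5: stack=$ d e e  input=e e d $  — match e
Stack after step 5: $ d e (top = e).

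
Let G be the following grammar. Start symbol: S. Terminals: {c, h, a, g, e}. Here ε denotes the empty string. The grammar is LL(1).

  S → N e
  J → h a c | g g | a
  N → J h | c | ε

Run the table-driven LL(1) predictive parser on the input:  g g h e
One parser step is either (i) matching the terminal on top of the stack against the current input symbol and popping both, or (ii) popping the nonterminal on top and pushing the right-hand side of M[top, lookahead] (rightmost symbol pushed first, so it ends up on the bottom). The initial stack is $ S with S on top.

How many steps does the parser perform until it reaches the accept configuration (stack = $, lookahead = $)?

7

step 1: stack=$ S  input=g g h e $  — expand S → N e
step 2: stack=$ e N  input=g g h e $  — expand N → J h
step 3: stack=$ e h J  input=g g h e $  — expand J → g g
step 4: stack=$ e h g g  input=g g h e $  — match g
step 5: stack=$ e h g  input=g h e $  — match g
step 6: stack=$ e h  input=h e $  — match h
step 7: stack=$ e  input=e $  — match e
Accept reached after 7 steps.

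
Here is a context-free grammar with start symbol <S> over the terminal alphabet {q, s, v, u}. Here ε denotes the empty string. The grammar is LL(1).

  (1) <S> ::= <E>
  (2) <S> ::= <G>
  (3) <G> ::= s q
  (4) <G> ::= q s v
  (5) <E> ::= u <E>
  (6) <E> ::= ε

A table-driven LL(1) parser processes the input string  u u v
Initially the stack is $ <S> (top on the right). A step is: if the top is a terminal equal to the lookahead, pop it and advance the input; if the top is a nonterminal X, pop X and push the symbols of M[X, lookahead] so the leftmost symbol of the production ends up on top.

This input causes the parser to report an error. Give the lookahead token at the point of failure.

     Stack    Input    Action
  1  $ <S>    u u v $  expand <S> ::= <E>
  2  $ <E>    u u v $  expand <E> ::= u <E>
  3  $ <E> u  u u v $  match u
  4  $ <E>    u v $    expand <E> ::= u <E>
  5  $ <E> u  u v $    match u
  6  $ <E>    v $      error: M[<E>, v] is empty

v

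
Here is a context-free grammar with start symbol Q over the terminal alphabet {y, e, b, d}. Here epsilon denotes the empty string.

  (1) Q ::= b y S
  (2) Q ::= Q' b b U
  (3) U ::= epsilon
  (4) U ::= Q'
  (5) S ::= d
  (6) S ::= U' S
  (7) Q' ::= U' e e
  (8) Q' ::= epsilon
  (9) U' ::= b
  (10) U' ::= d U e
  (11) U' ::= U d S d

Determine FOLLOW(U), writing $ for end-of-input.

FIRST(Q) = {b, d}  (via Q' b b U)
FIRST(U) = {epsilon, b, d}  (via Q')
FIRST(U') = {b, d}  (via U d S d)
FIRST(S) = {b, d}  (via U' S)
FIRST(Q') = {epsilon, b, d}  (via U' e e)
FOLLOW(Q) includes $ since Q is the start symbol.
FOLLOW(Q): Q appears on no right-hand side. Thus FOLLOW(Q) = {$}.
FOLLOW(U): in Q::=Q' b b U, the suffix after U is empty, so FOLLOW(U) ⊇ FOLLOW(Q) = {$}; in U'::=d U e, U is followed by e with FIRST {e}; in U'::=U d S d, U is followed by d S d with FIRST {d}. Thus FOLLOW(U) = {$, d, e}.
FOLLOW(S): in Q::=b y S, the suffix after S is empty, so FOLLOW(S) ⊇ FOLLOW(Q) = {$}; in S::=U' S, the suffix after S is empty (adds nothing new); in U'::=U d S d, S is followed by d with FIRST {d}. Thus FOLLOW(S) = {$, d}.
FOLLOW(Q'): in Q::=Q' b b U, Q' is followed by b b U with FIRST {b}; in U::=Q', the suffix after Q' is empty, so FOLLOW(Q') ⊇ FOLLOW(U) = {$, d, e}. Thus FOLLOW(Q') = {$, b, d, e}.
FOLLOW(U'): in S::=U' S, U' is followed by S with FIRST {b, d}; in Q'::=U' e e, U' is followed by e e with FIRST {e}. Thus FOLLOW(U') = {b, d, e}.

{$, d, e}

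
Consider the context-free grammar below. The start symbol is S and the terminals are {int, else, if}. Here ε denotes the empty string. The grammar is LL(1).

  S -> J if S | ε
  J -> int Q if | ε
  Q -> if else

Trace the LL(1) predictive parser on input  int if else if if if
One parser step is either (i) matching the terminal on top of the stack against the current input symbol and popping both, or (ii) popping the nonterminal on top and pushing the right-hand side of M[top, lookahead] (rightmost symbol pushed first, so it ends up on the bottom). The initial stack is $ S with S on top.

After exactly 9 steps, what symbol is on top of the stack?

J

step 1: stack=$ S  input=int if else if if if $  — expand S -> J if S
step 2: stack=$ S if J  input=int if else if if if $  — expand J -> int Q if
step 3: stack=$ S if if Q int  input=int if else if if if $  — match int
step 4: stack=$ S if if Q  input=if else if if if $  — expand Q -> if else
step 5: stack=$ S if if else if  input=if else if if if $  — match if
step 6: stack=$ S if if else  input=else if if if $  — match else
step 7: stack=$ S if if  input=if if if $  — match if
step 8: stack=$ S if  input=if if $  — match if
step 9: stack=$ S  input=if $  — expand S -> J if S
Stack after step 9: $ S if J (top = J).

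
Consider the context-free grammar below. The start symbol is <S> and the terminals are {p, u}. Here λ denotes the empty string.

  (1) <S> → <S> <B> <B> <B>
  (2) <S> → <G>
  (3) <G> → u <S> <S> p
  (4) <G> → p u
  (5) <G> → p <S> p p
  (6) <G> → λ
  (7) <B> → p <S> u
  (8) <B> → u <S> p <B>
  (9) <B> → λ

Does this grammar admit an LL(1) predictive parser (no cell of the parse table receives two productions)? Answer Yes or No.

FIRST(<S>) = {λ, p, u}
FIRST(<G>) = {λ, p, u}
FIRST(<B>) = {λ, p, u}
FOLLOW(<S>) = {$, p, u}
FOLLOW(<G>) = {$, p, u}
FOLLOW(<B>) = {$, p, u}
Cell M[<B>, p] receives both <B> → p <S> u and <B> → λ — the grammar is not LL(1).

No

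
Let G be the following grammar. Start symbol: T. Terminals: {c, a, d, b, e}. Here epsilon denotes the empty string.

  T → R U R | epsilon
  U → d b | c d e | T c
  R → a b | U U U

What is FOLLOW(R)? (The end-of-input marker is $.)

FIRST(T): from T→R U R we get {a, c, d}; from T→epsilon we get {epsilon}. So FIRST(T) = {epsilon, a, c, d}.
FIRST(U): from U→d b we get {d}; from U→c d e we get {c}; from U→T c we get {a, c, d}. So FIRST(U) = {a, c, d}.
FIRST(R): from R→a b we get {a}; from R→U U U we get {a, c, d}. So FIRST(R) = {a, c, d}.
FOLLOW(T) includes $ since T is the start symbol.
FOLLOW(T): in U→T c, T is followed by c with FIRST {c}. Thus FOLLOW(T) = {$, c}.
FOLLOW(R): in T→R U R (occurrence 1), R is followed by U R with FIRST {a, c, d}; in T→R U R (occurrence 2), the suffix after R is empty, so FOLLOW(R) ⊇ FOLLOW(T) = {$, c}. Thus FOLLOW(R) = {$, a, c, d}.
FOLLOW(U): in T→R U R, U is followed by R with FIRST {a, c, d}; in R→U U U (occurrence 1), U is followed by U U with FIRST {a, c, d}; in R→U U U (occurrence 2), U is followed by U with FIRST {a, c, d}; in R→U U U (occurrence 3), the suffix after U is empty, so FOLLOW(U) ⊇ FOLLOW(R) = {$, a, c, d}. Thus FOLLOW(U) = {$, a, c, d}.

{$, a, c, d}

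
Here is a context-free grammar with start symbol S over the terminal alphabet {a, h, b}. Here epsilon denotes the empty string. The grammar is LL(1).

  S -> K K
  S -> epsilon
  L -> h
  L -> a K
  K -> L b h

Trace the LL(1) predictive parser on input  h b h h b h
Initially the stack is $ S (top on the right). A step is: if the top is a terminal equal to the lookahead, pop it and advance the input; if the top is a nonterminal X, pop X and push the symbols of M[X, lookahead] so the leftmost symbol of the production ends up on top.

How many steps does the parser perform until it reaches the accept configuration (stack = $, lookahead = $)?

11

step 1: stack=$ S  input=h b h h b h $  — expand S -> K K
step 2: stack=$ K K  input=h b h h b h $  — expand K -> L b h
step 3: stack=$ K h b L  input=h b h h b h $  — expand L -> h
step 4: stack=$ K h b h  input=h b h h b h $  — match h
step 5: stack=$ K h b  input=b h h b h $  — match b
step 6: stack=$ K h  input=h h b h $  — match h
step 7: stack=$ K  input=h b h $  — expand K -> L b h
step 8: stack=$ h b L  input=h b h $  — expand L -> h
step 9: stack=$ h b h  input=h b h $  — match h
step 10: stack=$ h b  input=b h $  — match b
step 11: stack=$ h  input=h $  — match h
Accept reached after 11 steps.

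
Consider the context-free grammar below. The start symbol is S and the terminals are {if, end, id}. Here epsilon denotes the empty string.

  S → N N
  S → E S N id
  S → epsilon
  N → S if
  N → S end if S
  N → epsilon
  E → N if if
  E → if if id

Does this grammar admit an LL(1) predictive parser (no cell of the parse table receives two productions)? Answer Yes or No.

FIRST(S) = {epsilon, end, if}
FIRST(N) = {epsilon, end, if}
FIRST(E) = {end, if}
FOLLOW(S) = {$, end, id, if}
FOLLOW(N) = {$, end, id, if}
FOLLOW(E) = {end, id, if}
Cell M[E, if] receives both E → N if if and E → if if id — the grammar is not LL(1).

No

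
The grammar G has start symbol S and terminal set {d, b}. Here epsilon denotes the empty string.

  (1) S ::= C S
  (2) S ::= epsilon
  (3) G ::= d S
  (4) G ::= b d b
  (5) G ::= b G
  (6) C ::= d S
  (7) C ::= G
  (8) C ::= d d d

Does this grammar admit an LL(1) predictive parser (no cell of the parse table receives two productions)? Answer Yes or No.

FIRST(S) = {epsilon, b, d}
FIRST(G) = {b, d}
FIRST(C) = {b, d}
FOLLOW(S) = {$, b, d}
FOLLOW(G) = {$, b, d}
FOLLOW(C) = {$, b, d}
Cell M[C, d] receives both C ::= d S and C ::= G and C ::= d d d — the grammar is not LL(1).

No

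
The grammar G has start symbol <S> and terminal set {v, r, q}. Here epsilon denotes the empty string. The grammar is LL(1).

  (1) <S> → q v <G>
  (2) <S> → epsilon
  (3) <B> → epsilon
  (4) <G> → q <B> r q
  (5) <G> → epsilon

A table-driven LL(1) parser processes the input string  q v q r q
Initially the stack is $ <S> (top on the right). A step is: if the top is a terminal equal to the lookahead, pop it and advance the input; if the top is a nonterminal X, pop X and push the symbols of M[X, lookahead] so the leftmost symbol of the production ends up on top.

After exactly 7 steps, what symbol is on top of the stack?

     Stack        Input        Action
  1  $ <S>        q v q r q $  expand <S> → q v <G>
  2  $ <G> v q    q v q r q $  match q
  3  $ <G> v      v q r q $    match v
  4  $ <G>        q r q $      expand <G> → q <B> r q
  5  $ q r <B> q  q r q $      match q
  6  $ q r <B>    r q $        expand <B> → epsilon
  7  $ q r        r q $        match r
Stack after step 7: $ q (top = q).

q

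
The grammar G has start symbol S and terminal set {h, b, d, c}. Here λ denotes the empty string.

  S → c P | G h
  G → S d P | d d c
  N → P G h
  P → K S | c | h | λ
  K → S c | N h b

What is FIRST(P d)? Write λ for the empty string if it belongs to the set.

{c, d, h}

FIRST(S) = {c, d}  (via G h)
FIRST(G) = {c, d}  (via S d P)
FIRST(N) = {c, d, h}  (via P G h)
FIRST(K) = {c, d, h}  (via S c, N h b)
FIRST(P) = {λ, c, d, h}  (via K S)
FIRST(P d): take FIRST of each symbol in turn, carrying on past any symbol whose FIRST contains λ; result {c, d, h}.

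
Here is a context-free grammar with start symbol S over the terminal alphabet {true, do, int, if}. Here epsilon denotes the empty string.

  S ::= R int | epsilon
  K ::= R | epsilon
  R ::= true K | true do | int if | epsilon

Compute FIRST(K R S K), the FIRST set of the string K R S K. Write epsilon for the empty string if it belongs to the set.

FIRST(R): from R::=true K we get {true}; from R::=true do we get {true}; from R::=int if we get {int}; from R::=epsilon we get {epsilon}. So FIRST(R) = {epsilon, int, true}.
FIRST(S): from S::=R int we get {int, true}; from S::=epsilon we get {epsilon}. So FIRST(S) = {epsilon, int, true}.
FIRST(K): from K::=R we get {epsilon, int, true}; from K::=epsilon we get {epsilon}. So FIRST(K) = {epsilon, int, true}.
FIRST(K R S K): take FIRST of each symbol in turn, carrying on past any symbol whose FIRST contains epsilon; result {epsilon, int, true}.

{epsilon, int, true}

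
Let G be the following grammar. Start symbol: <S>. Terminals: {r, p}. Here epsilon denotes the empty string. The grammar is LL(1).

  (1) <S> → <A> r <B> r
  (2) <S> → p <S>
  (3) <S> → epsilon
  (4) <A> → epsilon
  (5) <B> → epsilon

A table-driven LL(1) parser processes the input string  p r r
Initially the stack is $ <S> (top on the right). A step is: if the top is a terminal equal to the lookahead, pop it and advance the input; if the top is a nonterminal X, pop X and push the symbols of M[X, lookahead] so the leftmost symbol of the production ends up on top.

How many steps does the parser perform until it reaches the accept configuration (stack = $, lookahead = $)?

7

step 1: stack=$ <S>  input=p r r $  — expand <S> → p <S>
step 2: stack=$ <S> p  input=p r r $  — match p
step 3: stack=$ <S>  input=r r $  — expand <S> → <A> r <B> r
step 4: stack=$ r <B> r <A>  input=r r $  — expand <A> → epsilon
step 5: stack=$ r <B> r  input=r r $  — match r
step 6: stack=$ r <B>  input=r $  — expand <B> → epsilon
step 7: stack=$ r  input=r $  — match r
Accept reached after 7 steps.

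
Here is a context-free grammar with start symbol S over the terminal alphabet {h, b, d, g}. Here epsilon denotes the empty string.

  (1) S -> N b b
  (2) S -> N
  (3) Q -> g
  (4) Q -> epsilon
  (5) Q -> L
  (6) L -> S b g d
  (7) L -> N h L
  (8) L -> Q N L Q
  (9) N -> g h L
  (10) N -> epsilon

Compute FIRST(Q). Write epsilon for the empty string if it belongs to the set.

FIRST(N): from N->g h L we get {g}; from N->epsilon we get {epsilon}. So FIRST(N) = {epsilon, g}.
FIRST(S): from S->N b b we get {b, g}; from S->N we get {epsilon, g}. So FIRST(S) = {epsilon, b, g}.
FIRST(Q): from Q->g we get {g}; from Q->epsilon we get {epsilon}; from Q->L we get {b, g, h}. So FIRST(Q) = {epsilon, b, g, h}.
FIRST(L): from L->S b g d we get {b, g}; from L->N h L we get {g, h}; from L->Q N L Q we get {b, g, h}. So FIRST(L) = {b, g, h}.

{epsilon, b, g, h}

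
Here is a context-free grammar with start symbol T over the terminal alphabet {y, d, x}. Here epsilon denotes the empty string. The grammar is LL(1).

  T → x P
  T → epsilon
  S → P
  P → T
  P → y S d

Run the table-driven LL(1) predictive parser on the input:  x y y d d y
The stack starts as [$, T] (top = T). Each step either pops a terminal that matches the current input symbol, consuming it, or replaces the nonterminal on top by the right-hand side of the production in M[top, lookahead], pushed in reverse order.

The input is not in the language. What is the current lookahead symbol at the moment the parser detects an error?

y

      Stack      Input          Action
   1  $ T        x y y d d y $  expand T → x P
   2  $ P x      x y y d d y $  match x
   3  $ P        y y d d y $    expand P → y S d
   4  $ d S y    y y d d y $    match y
   5  $ d S      y d d y $      expand S → P
   6  $ d P      y d d y $      expand P → y S d
   7  $ d d S y  y d d y $      match y
   8  $ d d S    d d y $        expand S → P
   9  $ d d P    d d y $        expand P → T
  10  $ d d T    d d y $        expand T → epsilon
  11  $ d d      d d y $        match d
  12  $ d        d y $          match d
  13  $          y $            error: stack empty but input remains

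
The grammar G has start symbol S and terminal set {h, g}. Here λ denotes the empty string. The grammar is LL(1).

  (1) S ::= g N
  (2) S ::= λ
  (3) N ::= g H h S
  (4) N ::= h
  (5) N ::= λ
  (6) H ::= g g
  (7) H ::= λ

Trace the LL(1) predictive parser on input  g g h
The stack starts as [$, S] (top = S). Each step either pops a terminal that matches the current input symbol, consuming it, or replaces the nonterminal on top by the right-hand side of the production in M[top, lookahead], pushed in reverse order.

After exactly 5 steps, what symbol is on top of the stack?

h

     Stack      Input    Action
  1  $ S        g g h $  expand S ::= g N
  2  $ N g      g g h $  match g
  3  $ N        g h $    expand N ::= g H h S
  4  $ S h H g  g h $    match g
  5  $ S h H    h $      expand H ::= λ
Stack after step 5: $ S h (top = h).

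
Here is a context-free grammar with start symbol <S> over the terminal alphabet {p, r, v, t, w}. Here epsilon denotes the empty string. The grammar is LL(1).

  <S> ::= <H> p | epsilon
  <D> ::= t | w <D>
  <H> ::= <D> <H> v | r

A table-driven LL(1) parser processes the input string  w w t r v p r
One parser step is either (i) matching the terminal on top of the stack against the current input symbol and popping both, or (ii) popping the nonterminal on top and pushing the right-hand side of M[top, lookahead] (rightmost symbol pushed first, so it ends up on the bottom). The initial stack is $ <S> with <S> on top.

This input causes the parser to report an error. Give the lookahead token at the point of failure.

r

      Stack            Input            Action
   1  $ <S>            w w t r v p r $  expand <S> ::= <H> p
   2  $ p <H>          w w t r v p r $  expand <H> ::= <D> <H> v
   3  $ p v <H> <D>    w w t r v p r $  expand <D> ::= w <D>
   4  $ p v <H> <D> w  w w t r v p r $  match w
   5  $ p v <H> <D>    w t r v p r $    expand <D> ::= w <D>
   6  $ p v <H> <D> w  w t r v p r $    match w
   7  $ p v <H> <D>    t r v p r $      expand <D> ::= t
   8  $ p v <H> t      t r v p r $      match t
   9  $ p v <H>        r v p r $        expand <H> ::= r
  10  $ p v r          r v p r $        match r
  11  $ p v            v p r $          match v
  12  $ p              p r $            match p
  13  $                r $              error: stack empty but input remains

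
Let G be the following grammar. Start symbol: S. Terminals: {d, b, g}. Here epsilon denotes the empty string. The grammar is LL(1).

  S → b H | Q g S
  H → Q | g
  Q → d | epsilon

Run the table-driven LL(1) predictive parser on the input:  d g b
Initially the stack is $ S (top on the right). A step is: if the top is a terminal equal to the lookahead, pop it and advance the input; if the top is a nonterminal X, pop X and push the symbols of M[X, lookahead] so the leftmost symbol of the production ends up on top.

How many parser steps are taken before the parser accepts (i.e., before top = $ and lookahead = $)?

8

step 1: stack=$ S  input=d g b $  — expand S → Q g S
step 2: stack=$ S g Q  input=d g b $  — expand Q → d
step 3: stack=$ S g d  input=d g b $  — match d
step 4: stack=$ S g  input=g b $  — match g
step 5: stack=$ S  input=b $  — expand S → b H
step 6: stack=$ H b  input=b $  — match b
step 7: stack=$ H  input=$  — expand H → Q
step 8: stack=$ Q  input=$  — expand Q → epsilon
Accept reached after 8 steps.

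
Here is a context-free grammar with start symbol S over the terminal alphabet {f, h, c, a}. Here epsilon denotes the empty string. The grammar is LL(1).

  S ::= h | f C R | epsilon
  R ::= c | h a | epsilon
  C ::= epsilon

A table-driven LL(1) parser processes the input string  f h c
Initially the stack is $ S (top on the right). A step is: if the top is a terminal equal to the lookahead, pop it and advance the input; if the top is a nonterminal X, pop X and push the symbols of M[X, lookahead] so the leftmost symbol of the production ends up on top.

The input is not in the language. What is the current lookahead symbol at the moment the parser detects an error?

step 1: stack=$ S  input=f h c $  — expand S ::= f C R
step 2: stack=$ R C f  input=f h c $  — match f
step 3: stack=$ R C  input=h c $  — expand C ::= epsilon
step 4: stack=$ R  input=h c $  — expand R ::= h a
step 5: stack=$ a h  input=h c $  — match h
step 6: stack=$ a  input=c $  — error: top is terminal a but lookahead is c

c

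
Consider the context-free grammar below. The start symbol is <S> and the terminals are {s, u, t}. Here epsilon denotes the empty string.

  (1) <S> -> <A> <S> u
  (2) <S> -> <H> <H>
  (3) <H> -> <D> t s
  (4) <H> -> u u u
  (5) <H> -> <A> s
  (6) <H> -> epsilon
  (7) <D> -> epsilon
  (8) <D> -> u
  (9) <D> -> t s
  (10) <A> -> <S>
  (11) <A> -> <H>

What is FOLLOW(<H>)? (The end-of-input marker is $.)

{$, s, t, u}

FIRST(<D>) = {epsilon, t, u}
FIRST(<S>) = {epsilon, s, t, u}  (via <A> <S> u, <H> <H>)
FIRST(<H>) = {epsilon, s, t, u}  (via <D> t s, <A> s)
FIRST(<A>) = {epsilon, s, t, u}  (via <S>, <H>)
FOLLOW(<S>) includes $ since <S> is the start symbol.
FOLLOW(<D>): in <H>-><D> t s, <D> is followed by t s with FIRST {t}. Thus FOLLOW(<D>) = {t}.
FOLLOW(<A>): in <S>-><A> <S> u, <A> is followed by <S> u with FIRST {s, t, u}; in <H>-><A> s, <A> is followed by s with FIRST {s}. Thus FOLLOW(<A>) = {s, t, u}.
FOLLOW(<S>): in <S>-><A> <S> u, <S> is followed by u with FIRST {u}; in <A>-><S>, the suffix after <S> is empty, so FOLLOW(<S>) ⊇ FOLLOW(<A>) = {s, t, u}. Thus FOLLOW(<S>) = {$, s, t, u}.
FOLLOW(<H>): in <S>-><H> <H> (occurrence 1), <H> is followed by <H> with FIRST {epsilon, s, t, u}; in <S>-><H> <H> (occurrence 1), the suffix after <H> is nullable, so FOLLOW(<H>) ⊇ FOLLOW(<S>) = {$, s, t, u}; in <S>-><H> <H> (occurrence 2), the suffix after <H> is empty, so FOLLOW(<H>) ⊇ FOLLOW(<S>) = {$, s, t, u}; in <A>-><H>, the suffix after <H> is empty, so FOLLOW(<H>) ⊇ FOLLOW(<A>) = {s, t, u}. Thus FOLLOW(<H>) = {$, s, t, u}.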